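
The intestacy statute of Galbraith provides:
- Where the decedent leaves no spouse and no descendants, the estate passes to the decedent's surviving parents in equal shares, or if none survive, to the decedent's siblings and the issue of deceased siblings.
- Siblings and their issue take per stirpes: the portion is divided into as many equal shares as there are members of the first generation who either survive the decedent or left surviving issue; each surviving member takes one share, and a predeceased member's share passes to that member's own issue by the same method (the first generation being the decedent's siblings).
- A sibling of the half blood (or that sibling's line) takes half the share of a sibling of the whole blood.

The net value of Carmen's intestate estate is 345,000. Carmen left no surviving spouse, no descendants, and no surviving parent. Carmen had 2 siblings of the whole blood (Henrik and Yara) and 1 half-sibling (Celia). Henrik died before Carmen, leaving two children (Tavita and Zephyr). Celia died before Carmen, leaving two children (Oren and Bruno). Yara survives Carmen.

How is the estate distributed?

Tavita: 69,000; Zephyr: 69,000; Yara: 138,000; Oren: 34,500; Bruno: 34,500

The entire 345,000 passes to the siblings and their issue.
Counting each half-blood sibling's line as half a unit, there are 5/2 units in 345,000, so one unit is 138,000. Whole-blood lines (Henrik and Yara) take 138,000 each; half-blood lines (Celia) take 69,000 each.
Henrik's share (138,000) is divided into 2 shares of 69,000: Tavita and Zephyr each take 69,000.
Celia's share (69,000) is divided into 2 shares of 34,500: Oren and Bruno each take 34,500.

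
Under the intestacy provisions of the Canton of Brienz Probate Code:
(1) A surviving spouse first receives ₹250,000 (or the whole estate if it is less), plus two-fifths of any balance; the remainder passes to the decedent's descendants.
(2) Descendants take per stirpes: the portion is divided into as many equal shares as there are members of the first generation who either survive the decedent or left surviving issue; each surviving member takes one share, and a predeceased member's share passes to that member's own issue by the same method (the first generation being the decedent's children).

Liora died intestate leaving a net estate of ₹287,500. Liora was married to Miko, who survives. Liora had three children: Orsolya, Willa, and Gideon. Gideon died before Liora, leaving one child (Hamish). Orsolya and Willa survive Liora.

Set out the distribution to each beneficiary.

Miko first takes ₹250,000, leaving a balance of ₹37,500. Miko then takes two-fifths of the balance (₹15,000), for a total of ₹265,000. The remaining ₹22,500 passes to the descendants.
The descendants' portion (₹22,500) is divided into 3 shares of ₹7,500: Orsolya and Willa each take ₹7,500; Gideon's ₹7,500 share passes to Gideon's issue.
Gideon's share (₹7,500) passes entirely to Hamish.

Miko: ₹265,000; Orsolya: ₹7,500; Willa: ₹7,500; Hamish: ₹7,500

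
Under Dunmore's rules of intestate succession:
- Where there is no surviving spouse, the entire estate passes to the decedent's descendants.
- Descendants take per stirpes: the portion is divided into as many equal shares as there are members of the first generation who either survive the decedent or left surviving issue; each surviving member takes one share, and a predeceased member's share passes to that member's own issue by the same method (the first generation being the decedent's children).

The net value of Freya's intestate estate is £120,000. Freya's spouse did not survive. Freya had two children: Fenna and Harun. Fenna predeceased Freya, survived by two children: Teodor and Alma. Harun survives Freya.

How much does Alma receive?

Alma receives £30,000.

The entire £120,000 passes to the descendants.
That amount (£120,000) is divided into 2 shares of £60,000: Harun takes £60,000; Fenna's £60,000 share passes to Fenna's issue.
Fenna's share (£60,000) is divided into 2 shares of £30,000: Teodor and Alma each take £30,000.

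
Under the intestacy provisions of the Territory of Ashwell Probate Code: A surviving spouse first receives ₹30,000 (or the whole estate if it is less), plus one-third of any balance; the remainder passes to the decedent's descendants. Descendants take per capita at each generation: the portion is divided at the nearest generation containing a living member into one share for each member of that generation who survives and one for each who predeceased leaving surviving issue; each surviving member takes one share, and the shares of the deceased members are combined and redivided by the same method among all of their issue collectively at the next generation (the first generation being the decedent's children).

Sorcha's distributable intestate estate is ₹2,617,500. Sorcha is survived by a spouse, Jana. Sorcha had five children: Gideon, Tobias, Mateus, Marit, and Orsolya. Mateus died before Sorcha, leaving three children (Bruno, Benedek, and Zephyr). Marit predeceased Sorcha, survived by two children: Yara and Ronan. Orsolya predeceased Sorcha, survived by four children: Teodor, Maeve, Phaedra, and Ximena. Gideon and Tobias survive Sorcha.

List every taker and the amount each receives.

Jana first takes ₹30,000, leaving a balance of ₹2,587,500. Jana then takes one-third of the balance (₹862,500), for a total of ₹892,500. The remaining ₹1,725,000 passes to the descendants.
The descendants' portion (₹1,725,000) is divided at the children's generation into 5 shares of ₹345,000. Gideon and Tobias each take ₹345,000. The 3 shares of the deceased (Mateus, Marit, and Orsolya) are combined into a pool of ₹1,035,000.
That pool (₹1,035,000) is divided at the grandchildren's generation equally among Bruno, Benedek, Zephyr, Yara, Ronan, Teodor, Maeve, Phaedra, and Ximena: ₹115,000 each.

Jana: ₹892,500; Gideon: ₹345,000; Tobias: ₹345,000; Bruno: ₹115,000; Benedek: ₹115,000; Zephyr: ₹115,000; Yara: ₹115,000; Ronan: ₹115,000; Teodor: ₹115,000; Maeve: ₹115,000; Phaedra: ₹115,000; Ximena: ₹115,000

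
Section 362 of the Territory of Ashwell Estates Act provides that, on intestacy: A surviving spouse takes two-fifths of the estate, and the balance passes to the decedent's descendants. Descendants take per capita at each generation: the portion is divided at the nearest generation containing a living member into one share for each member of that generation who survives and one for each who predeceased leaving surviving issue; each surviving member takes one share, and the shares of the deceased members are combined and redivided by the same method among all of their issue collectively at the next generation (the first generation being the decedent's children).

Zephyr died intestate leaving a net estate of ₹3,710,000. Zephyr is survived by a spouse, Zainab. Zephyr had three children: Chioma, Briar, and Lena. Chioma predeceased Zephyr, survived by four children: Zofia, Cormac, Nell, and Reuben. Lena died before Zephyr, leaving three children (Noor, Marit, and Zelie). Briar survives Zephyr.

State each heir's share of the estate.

Zainab: ₹1,484,000; Zofia: ₹212,000; Cormac: ₹212,000; Nell: ₹212,000; Reuben: ₹212,000; Briar: ₹742,000; Noor: ₹212,000; Marit: ₹212,000; Zelie: ₹212,000

Zainab takes two-fifths of ₹3,710,000 = ₹1,484,000. The remaining ₹2,226,000 passes to the descendants.
The descendants' portion (₹2,226,000) is divided at the children's generation into 3 shares of ₹742,000. Briar takes ₹742,000. The 2 shares of the deceased (Chioma and Lena) are combined into a pool of ₹1,484,000.
That pool (₹1,484,000) is divided at the grandchildren's generation equally among Zofia, Cormac, Nell, Reuben, Noor, Marit, and Zelie: ₹212,000 each.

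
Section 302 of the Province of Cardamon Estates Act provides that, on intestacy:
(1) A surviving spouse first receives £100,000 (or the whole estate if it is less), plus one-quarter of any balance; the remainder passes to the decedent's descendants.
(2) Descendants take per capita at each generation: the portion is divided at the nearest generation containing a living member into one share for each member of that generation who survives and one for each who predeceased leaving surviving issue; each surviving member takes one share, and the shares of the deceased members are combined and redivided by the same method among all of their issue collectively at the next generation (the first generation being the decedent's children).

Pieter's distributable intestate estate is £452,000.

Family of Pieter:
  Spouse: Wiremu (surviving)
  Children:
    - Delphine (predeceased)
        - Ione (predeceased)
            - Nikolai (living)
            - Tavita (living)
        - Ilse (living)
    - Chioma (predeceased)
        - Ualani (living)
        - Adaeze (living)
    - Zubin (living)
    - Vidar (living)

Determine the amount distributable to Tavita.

Tavita receives £16,500.

Wiremu first takes £100,000, leaving a balance of £352,000. Wiremu then takes one-quarter of the balance (£88,000), for a total of £188,000. The remaining £264,000 passes to the descendants.
The descendants' portion (£264,000) is divided at the children's generation into 4 shares of £66,000. Zubin and Vidar each take £66,000. The 2 shares of the deceased (Delphine and Chioma) are combined into a pool of £132,000.
That pool (£132,000) is divided at the grandchildren's generation into 4 shares of £33,000. Ilse, Ualani, and Adaeze each take £33,000. The remaining share for the deceased Ione (£33,000) is carried to the next generation.
That pool (£33,000) is divided at the great-grandchildren's generation equally among Nikolai and Tavita: £16,500 each.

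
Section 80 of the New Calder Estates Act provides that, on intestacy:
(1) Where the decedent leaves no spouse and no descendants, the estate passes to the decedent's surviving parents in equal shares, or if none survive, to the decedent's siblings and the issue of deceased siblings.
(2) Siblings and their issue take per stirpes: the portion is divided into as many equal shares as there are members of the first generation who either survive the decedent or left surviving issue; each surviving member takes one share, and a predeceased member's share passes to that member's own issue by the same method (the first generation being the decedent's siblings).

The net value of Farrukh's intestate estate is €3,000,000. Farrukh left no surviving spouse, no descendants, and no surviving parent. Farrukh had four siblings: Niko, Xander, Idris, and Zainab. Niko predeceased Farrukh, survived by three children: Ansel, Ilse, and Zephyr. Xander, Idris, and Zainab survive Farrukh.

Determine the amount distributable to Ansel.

The entire €3,000,000 passes to the siblings and their issue.
That amount (€3,000,000) is divided into 4 shares of €750,000: Xander, Idris, and Zainab each take €750,000; Niko's €750,000 share passes to Niko's issue.
Niko's share (€750,000) is divided into 3 shares of €250,000: Ansel, Ilse, and Zephyr each take €250,000.

Ansel receives €250,000.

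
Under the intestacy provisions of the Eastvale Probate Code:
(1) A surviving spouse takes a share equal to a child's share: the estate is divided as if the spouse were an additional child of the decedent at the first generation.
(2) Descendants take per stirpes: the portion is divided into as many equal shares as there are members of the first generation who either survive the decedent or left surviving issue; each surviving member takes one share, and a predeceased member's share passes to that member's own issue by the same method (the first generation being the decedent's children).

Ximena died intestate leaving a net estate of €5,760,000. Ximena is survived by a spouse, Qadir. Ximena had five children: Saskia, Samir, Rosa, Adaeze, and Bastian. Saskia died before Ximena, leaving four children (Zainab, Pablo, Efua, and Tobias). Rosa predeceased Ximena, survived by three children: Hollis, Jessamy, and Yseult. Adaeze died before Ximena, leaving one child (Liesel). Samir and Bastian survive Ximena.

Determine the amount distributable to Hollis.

Hollis receives €320,000.

The spouse counts as an additional share at the children's level, so there are 6 primary shares of €960,000. Qadir takes one such share (€960,000).
The children's combined portion (€4,800,000) is divided into 5 shares of €960,000: Samir and Bastian each take €960,000; Saskia's €960,000 share passes to Saskia's issue; Rosa's €960,000 share passes to Rosa's issue; Adaeze's €960,000 share passes to Adaeze's issue.
Saskia's share (€960,000) is divided into 4 shares of €240,000: Zainab, Pablo, Efua, and Tobias each take €240,000.
Rosa's share (€960,000) is divided into 3 shares of €320,000: Hollis, Jessamy, and Yseult each take €320,000.
Adaeze's share (€960,000) passes entirely to Liesel.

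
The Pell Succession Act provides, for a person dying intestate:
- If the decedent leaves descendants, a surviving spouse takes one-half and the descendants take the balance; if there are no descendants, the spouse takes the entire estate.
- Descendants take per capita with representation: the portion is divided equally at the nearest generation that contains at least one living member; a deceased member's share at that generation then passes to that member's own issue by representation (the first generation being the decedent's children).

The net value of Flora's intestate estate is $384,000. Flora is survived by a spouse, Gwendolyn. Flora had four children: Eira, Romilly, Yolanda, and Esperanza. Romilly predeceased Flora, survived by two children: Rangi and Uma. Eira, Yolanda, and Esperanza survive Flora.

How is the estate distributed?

Gwendolyn takes one-half of $384,000 = $192,000. The remaining $192,000 passes to the descendants.
The descendants' portion ($192,000) is divided into 4 shares of $48,000: Eira, Yolanda, and Esperanza each take $48,000; Romilly's $48,000 share passes to Romilly's issue.
Romilly's share ($48,000) is divided into 2 shares of $24,000: Rangi and Uma each take $24,000.

Gwendolyn: $192,000; Eira: $48,000; Rangi: $24,000; Uma: $24,000; Yolanda: $48,000; Esperanza: $48,000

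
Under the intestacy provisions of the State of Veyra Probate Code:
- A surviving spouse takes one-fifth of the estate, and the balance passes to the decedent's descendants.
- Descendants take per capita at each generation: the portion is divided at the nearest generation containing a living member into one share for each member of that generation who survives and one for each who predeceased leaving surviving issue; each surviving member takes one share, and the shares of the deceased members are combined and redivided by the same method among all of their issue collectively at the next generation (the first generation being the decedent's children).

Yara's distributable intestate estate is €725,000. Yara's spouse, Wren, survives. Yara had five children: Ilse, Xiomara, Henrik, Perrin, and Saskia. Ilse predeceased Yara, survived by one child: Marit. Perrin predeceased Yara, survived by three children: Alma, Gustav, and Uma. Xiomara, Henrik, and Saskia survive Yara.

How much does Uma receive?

Uma receives €58,000.

Wren takes one-fifth of €725,000 = €145,000. The remaining €580,000 passes to the descendants.
The descendants' portion (€580,000) is divided at the children's generation into 5 shares of €116,000. Xiomara, Henrik, and Saskia each take €116,000. The 2 shares of the deceased (Ilse and Perrin) are combined into a pool of €232,000.
That pool (€232,000) is divided at the grandchildren's generation equally among Marit, Alma, Gustav, and Uma: €58,000 each.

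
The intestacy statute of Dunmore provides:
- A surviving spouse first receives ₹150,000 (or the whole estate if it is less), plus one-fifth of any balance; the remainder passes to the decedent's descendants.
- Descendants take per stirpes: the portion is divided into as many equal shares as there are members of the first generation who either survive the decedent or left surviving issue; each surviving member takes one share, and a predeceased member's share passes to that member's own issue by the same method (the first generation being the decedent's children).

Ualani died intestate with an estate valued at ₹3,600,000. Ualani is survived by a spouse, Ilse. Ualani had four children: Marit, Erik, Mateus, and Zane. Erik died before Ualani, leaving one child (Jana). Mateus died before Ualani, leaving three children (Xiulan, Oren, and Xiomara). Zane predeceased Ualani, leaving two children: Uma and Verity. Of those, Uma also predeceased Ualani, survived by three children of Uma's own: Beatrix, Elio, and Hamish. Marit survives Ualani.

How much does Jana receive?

Ilse first takes ₹150,000, leaving a balance of ₹3,450,000. Ilse then takes one-fifth of the balance (₹690,000), for a total of ₹840,000. The remaining ₹2,760,000 passes to the descendants.
The descendants' portion (₹2,760,000) is divided into 4 shares of ₹690,000: Marit takes ₹690,000; Erik's ₹690,000 share passes to Erik's issue; Mateus's ₹690,000 share passes to Mateus's issue; Zane's ₹690,000 share passes to Zane's issue.
Erik's share (₹690,000) passes entirely to Jana.
Mateus's share (₹690,000) is divided into 3 shares of ₹230,000: Xiulan, Oren, and Xiomara each take ₹230,000.
Zane's share (₹690,000) is divided into 2 shares of ₹345,000: Verity takes ₹345,000; Uma's ₹345,000 share passes to Uma's issue.
Uma's share (₹345,000) is divided into 3 shares of ₹115,000: Beatrix, Elio, and Hamish each take ₹115,000.

Jana receives ₹690,000.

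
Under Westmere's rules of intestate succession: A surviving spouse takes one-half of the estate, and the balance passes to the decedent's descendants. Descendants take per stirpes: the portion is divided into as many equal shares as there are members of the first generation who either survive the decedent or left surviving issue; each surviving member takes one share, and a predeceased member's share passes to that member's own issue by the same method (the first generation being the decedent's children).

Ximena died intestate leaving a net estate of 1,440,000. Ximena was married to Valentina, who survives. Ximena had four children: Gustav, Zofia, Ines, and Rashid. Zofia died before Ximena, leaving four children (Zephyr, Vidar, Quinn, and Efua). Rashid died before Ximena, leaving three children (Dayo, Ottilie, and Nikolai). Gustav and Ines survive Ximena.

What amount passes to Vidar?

Valentina takes one-half of 1,440,000 = 720,000. The remaining 720,000 passes to the descendants.
The descendants' portion (720,000) is divided into 4 shares of 180,000: Gustav and Ines each take 180,000; Zofia's 180,000 share passes to Zofia's issue; Rashid's 180,000 share passes to Rashid's issue.
Zofia's share (180,000) is divided into 4 shares of 45,000: Zephyr, Vidar, Quinn, and Efua each take 45,000.
Rashid's share (180,000) is divided into 3 shares of 60,000: Dayo, Ottilie, and Nikolai each take 60,000.

Vidar receives 45,000.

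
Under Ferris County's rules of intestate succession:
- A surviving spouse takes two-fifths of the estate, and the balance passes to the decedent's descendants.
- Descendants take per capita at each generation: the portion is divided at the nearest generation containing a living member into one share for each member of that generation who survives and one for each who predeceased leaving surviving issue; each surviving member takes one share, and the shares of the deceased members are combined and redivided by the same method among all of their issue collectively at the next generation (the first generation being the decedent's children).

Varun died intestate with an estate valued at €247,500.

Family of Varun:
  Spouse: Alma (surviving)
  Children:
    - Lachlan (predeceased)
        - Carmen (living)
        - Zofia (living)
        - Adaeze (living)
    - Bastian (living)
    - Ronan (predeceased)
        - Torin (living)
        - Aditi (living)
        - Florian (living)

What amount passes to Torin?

Alma takes two-fifths of €247,500 = €99,000. The remaining €148,500 passes to the descendants.
The descendants' portion (€148,500) is divided at the children's generation into 3 shares of €49,500. Bastian takes €49,500. The 2 shares of the deceased (Lachlan and Ronan) are combined into a pool of €99,000.
That pool (€99,000) is divided at the grandchildren's generation equally among Carmen, Zofia, Adaeze, Torin, Aditi, and Florian: €16,500 each.

Torin receives €16,500.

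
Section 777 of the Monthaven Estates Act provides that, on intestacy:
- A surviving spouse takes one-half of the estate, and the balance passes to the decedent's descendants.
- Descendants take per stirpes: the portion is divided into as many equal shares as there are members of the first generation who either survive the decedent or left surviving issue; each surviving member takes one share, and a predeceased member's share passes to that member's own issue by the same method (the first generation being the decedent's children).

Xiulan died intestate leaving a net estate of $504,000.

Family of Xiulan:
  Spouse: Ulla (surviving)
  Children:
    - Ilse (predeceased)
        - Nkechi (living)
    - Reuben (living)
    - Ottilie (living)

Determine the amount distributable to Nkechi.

Nkechi receives $84,000.

Ulla takes one-half of $504,000 = $252,000. The remaining $252,000 passes to the descendants.
The descendants' portion ($252,000) is divided into 3 shares of $84,000: Reuben and Ottilie each take $84,000; Ilse's $84,000 share passes to Ilse's issue.
Ilse's share ($84,000) passes entirely to Nkechi.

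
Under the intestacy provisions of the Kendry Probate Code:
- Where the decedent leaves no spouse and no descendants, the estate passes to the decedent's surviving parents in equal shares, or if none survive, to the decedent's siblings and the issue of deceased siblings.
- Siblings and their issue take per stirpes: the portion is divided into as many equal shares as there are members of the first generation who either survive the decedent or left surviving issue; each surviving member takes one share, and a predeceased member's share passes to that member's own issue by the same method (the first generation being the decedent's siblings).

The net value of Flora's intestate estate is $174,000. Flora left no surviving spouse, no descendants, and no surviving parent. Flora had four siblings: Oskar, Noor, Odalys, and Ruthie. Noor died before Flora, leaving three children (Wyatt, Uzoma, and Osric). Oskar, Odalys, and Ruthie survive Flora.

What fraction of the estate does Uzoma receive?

Uzoma receives 1/12 of the estate.

The entire $174,000 passes to the siblings and their issue.
That amount ($174,000) is divided into 4 shares of $43,500: Oskar, Odalys, and Ruthie each take $43,500; Noor's $43,500 share passes to Noor's issue.
Noor's share ($43,500) is divided into 3 shares of $14,500: Wyatt, Uzoma, and Osric each take $14,500.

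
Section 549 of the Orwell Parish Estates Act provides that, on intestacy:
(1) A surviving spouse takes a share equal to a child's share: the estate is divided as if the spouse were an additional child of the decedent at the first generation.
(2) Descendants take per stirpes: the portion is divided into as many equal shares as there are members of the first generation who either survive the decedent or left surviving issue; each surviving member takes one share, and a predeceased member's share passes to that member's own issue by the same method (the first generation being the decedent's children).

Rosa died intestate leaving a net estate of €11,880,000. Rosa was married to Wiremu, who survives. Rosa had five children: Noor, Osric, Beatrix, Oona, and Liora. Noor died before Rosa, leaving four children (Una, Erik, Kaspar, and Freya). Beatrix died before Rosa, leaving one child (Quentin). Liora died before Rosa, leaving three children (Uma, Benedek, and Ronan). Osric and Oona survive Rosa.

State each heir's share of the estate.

The spouse counts as an additional share at the children's level, so there are 6 primary shares of €1,980,000. Wiremu takes one such share (€1,980,000).
The children's combined portion (€9,900,000) is divided into 5 shares of €1,980,000: Osric and Oona each take €1,980,000; Noor's €1,980,000 share passes to Noor's issue; Beatrix's €1,980,000 share passes to Beatrix's issue; Liora's €1,980,000 share passes to Liora's issue.
Noor's share (€1,980,000) is divided into 4 shares of €495,000: Una, Erik, Kaspar, and Freya each take €495,000.
Beatrix's share (€1,980,000) passes entirely to Quentin.
Liora's share (€1,980,000) is divided into 3 shares of €660,000: Uma, Benedek, and Ronan each take €660,000.

Wiremu: €1,980,000; Una: €495,000; Erik: €495,000; Kaspar: €495,000; Freya: €495,000; Osric: €1,980,000; Quentin: €1,980,000; Oona: €1,980,000; Uma: €660,000; Benedek: €660,000; Ronan: €660,000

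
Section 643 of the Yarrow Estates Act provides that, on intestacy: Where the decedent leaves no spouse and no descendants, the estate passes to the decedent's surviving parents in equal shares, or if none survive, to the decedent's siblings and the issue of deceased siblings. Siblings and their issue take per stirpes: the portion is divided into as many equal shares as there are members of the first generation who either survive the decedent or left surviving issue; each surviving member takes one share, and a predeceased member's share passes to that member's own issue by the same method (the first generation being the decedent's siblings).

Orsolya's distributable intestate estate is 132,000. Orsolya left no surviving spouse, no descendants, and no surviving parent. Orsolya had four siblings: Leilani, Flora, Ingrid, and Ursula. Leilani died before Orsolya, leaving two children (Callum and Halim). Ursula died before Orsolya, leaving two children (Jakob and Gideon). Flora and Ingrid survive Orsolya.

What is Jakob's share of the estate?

The entire 132,000 passes to the siblings and their issue.
That amount (132,000) is divided into 4 shares of 33,000: Flora and Ingrid each take 33,000; Leilani's 33,000 share passes to Leilani's issue; Ursula's 33,000 share passes to Ursula's issue.
Leilani's share (33,000) is divided into 2 shares of 16,500: Callum and Halim each take 16,500.
Ursula's share (33,000) is divided into 2 shares of 16,500: Jakob and Gideon each take 16,500.

Jakob receives 16,500.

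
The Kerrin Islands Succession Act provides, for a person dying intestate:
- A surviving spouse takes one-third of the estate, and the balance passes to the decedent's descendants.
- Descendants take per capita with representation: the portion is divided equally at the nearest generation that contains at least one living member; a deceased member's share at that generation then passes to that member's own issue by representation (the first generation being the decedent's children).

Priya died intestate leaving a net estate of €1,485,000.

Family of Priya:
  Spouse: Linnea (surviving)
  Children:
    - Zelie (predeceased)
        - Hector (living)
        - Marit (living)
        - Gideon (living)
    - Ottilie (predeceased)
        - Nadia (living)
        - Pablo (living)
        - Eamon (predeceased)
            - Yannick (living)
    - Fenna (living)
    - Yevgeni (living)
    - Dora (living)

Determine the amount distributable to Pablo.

Linnea takes one-third of €1,485,000 = €495,000. The remaining €990,000 passes to the descendants.
The descendants' portion (€990,000) is divided into 5 shares of €198,000: Fenna, Yevgeni, and Dora each take €198,000; Zelie's €198,000 share passes to Zelie's issue; Ottilie's €198,000 share passes to Ottilie's issue.
Zelie's share (€198,000) is divided into 3 shares of €66,000: Hector, Marit, and Gideon each take €66,000.
Ottilie's share (€198,000) is divided into 3 shares of €66,000: Nadia and Pablo each take €66,000; Eamon's €66,000 share passes to Eamon's issue.
Eamon's share (€66,000) passes entirely to Yannick.

Pablo receives €66,000.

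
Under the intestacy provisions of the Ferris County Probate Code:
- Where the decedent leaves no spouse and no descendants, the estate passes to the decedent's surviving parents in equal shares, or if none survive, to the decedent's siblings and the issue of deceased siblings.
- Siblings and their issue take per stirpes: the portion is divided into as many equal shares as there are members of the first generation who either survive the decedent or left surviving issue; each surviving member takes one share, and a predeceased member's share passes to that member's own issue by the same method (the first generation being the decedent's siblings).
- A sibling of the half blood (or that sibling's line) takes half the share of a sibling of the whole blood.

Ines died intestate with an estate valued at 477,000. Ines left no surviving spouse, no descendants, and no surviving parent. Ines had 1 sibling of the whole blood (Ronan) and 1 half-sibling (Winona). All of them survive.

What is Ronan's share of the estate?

Ronan receives 318,000.

The entire 477,000 passes to the siblings and their issue.
Counting each half-blood sibling's line as half a unit, there are 3/2 units in 477,000, so one unit is 318,000. Whole-blood lines (Ronan) take 318,000 each; half-blood lines (Winona) take 159,000 each.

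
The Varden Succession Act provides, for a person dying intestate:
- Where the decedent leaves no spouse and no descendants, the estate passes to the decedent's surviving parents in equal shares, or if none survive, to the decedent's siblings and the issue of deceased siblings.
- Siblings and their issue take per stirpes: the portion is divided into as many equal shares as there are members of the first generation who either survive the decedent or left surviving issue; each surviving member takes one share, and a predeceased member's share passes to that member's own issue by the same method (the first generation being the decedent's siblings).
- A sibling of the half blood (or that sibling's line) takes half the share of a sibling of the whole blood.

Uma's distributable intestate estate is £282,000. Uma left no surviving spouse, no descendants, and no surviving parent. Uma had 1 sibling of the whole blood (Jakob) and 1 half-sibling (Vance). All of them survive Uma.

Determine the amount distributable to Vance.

Vance receives £94,000.

The entire £282,000 passes to the siblings and their issue.
Counting each half-blood sibling's line as half a unit, there are 3/2 units in £282,000, so one unit is £188,000. Whole-blood lines (Jakob) take £188,000 each; half-blood lines (Vance) take £94,000 each.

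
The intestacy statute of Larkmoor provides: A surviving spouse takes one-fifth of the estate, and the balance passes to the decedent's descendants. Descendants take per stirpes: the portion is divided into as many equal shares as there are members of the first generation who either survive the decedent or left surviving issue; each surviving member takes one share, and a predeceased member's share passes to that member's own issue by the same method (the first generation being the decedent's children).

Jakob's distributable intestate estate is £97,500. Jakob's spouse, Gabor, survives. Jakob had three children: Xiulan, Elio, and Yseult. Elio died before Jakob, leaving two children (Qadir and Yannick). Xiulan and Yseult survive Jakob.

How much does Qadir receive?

Qadir receives £13,000.

Gabor takes one-fifth of £97,500 = £19,500. The remaining £78,000 passes to the descendants.
The descendants' portion (£78,000) is divided into 3 shares of £26,000: Xiulan and Yseult each take £26,000; Elio's £26,000 share passes to Elio's issue.
Elio's share (£26,000) is divided into 2 shares of £13,000: Qadir and Yannick each take £13,000.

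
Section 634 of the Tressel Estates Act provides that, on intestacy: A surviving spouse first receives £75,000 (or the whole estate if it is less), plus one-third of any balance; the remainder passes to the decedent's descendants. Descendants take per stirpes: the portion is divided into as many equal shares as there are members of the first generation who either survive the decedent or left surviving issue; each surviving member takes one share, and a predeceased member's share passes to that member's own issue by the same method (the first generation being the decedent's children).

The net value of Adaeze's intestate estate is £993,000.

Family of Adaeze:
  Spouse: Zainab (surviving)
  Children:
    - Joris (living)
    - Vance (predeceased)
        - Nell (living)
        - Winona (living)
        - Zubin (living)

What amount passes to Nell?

Zainab first takes £75,000, leaving a balance of £918,000. Zainab then takes one-third of the balance (£306,000), for a total of £381,000. The remaining £612,000 passes to the descendants.
The descendants' portion (£612,000) is divided into 2 shares of £306,000: Joris takes £306,000; Vance's £306,000 share passes to Vance's issue.
Vance's share (£306,000) is divided into 3 shares of £102,000: Nell, Winona, and Zubin each take £102,000.

Nell receives £102,000.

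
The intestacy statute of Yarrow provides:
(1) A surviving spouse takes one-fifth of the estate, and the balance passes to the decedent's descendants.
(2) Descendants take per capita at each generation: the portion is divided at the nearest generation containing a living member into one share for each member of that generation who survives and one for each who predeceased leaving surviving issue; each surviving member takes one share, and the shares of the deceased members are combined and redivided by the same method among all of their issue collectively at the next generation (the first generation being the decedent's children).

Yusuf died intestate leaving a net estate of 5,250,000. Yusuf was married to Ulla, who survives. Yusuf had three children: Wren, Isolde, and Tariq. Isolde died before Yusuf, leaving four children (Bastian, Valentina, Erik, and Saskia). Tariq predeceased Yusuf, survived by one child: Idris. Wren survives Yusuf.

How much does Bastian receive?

Ulla takes one-fifth of 5,250,000 = 1,050,000. The remaining 4,200,000 passes to the descendants.
The descendants' portion (4,200,000) is divided at the children's generation into 3 shares of 1,400,000. Wren takes 1,400,000. The 2 shares of the deceased (Isolde and Tariq) are combined into a pool of 2,800,000.
That pool (2,800,000) is divided at the grandchildren's generation equally among Bastian, Valentina, Erik, Saskia, and Idris: 560,000 each.

Bastian receives 560,000.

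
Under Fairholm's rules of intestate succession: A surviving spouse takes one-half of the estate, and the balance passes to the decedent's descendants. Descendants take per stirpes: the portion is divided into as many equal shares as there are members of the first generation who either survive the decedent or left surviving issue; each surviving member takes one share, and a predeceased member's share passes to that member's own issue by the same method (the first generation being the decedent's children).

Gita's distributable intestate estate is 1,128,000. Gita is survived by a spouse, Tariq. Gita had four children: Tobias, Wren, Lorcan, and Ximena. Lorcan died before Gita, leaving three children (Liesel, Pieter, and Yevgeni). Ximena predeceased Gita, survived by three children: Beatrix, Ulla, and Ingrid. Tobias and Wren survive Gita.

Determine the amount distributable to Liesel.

Liesel receives 47,000.

Tariq takes one-half of 1,128,000 = 564,000. The remaining 564,000 passes to the descendants.
The descendants' portion (564,000) is divided into 4 shares of 141,000: Tobias and Wren each take 141,000; Lorcan's 141,000 share passes to Lorcan's issue; Ximena's 141,000 share passes to Ximena's issue.
Lorcan's share (141,000) is divided into 3 shares of 47,000: Liesel, Pieter, and Yevgeni each take 47,000.
Ximena's share (141,000) is divided into 3 shares of 47,000: Beatrix, Ulla, and Ingrid each take 47,000.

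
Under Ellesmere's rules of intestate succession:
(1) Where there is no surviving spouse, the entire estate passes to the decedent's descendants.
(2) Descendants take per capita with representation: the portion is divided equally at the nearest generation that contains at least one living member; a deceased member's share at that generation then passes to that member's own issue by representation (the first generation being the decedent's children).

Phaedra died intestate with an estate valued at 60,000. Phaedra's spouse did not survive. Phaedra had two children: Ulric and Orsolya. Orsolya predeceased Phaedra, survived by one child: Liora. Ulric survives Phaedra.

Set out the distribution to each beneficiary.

The entire 60,000 passes to the descendants.
That amount (60,000) is divided into 2 shares of 30,000: Ulric takes 30,000; Orsolya's 30,000 share passes to Orsolya's issue.
Orsolya's share (30,000) passes entirely to Liora.

Ulric: 30,000; Liora: 30,000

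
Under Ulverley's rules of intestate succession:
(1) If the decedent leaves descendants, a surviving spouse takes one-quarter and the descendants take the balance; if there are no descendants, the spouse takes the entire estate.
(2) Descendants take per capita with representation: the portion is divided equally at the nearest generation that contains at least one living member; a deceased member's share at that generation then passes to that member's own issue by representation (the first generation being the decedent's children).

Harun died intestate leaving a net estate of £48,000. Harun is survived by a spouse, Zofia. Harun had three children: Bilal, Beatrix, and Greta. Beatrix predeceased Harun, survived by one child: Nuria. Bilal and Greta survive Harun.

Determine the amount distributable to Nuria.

Nuria receives £12,000.

Zofia takes one-quarter of £48,000 = £12,000. The remaining £36,000 passes to the descendants.
The descendants' portion (£36,000) is divided into 3 shares of £12,000: Bilal and Greta each take £12,000; Beatrix's £12,000 share passes to Beatrix's issue.
Beatrix's share (£12,000) passes entirely to Nuria.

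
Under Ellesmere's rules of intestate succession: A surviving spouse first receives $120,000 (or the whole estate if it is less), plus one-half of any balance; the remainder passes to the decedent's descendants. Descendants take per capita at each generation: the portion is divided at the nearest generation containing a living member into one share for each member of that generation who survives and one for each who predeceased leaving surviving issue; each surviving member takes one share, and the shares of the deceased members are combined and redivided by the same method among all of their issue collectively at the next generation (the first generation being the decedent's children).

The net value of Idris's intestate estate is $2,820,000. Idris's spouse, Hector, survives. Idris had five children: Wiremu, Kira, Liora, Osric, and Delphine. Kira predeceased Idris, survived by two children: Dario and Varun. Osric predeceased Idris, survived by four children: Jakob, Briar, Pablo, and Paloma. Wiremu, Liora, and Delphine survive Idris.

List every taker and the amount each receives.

Hector: $1,470,000; Wiremu: $270,000; Dario: $90,000; Varun: $90,000; Liora: $270,000; Jakob: $90,000; Briar: $90,000; Pablo: $90,000; Paloma: $90,000; Delphine: $270,000

Hector first takes $120,000, leaving a balance of $2,700,000. Hector then takes one-half of the balance ($1,350,000), for a total of $1,470,000. The remaining $1,350,000 passes to the descendants.
The descendants' portion ($1,350,000) is divided at the children's generation into 5 shares of $270,000. Wiremu, Liora, and Delphine each take $270,000. The 2 shares of the deceased (Kira and Osric) are combined into a pool of $540,000.
That pool ($540,000) is divided at the grandchildren's generation equally among Dario, Varun, Jakob, Briar, Pablo, and Paloma: $90,000 each.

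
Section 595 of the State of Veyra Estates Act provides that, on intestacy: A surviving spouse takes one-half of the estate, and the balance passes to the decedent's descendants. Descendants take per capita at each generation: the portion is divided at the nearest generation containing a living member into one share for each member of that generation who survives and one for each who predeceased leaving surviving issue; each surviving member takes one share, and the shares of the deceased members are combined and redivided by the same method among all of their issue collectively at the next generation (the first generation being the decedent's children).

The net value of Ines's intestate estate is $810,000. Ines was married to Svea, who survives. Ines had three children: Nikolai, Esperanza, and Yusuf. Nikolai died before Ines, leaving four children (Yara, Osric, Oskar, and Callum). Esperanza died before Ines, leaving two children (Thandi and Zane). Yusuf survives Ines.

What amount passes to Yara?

Svea takes one-half of $810,000 = $405,000. The remaining $405,000 passes to the descendants.
The descendants' portion ($405,000) is divided at the children's generation into 3 shares of $135,000. Yusuf takes $135,000. The 2 shares of the deceased (Nikolai and Esperanza) are combined into a pool of $270,000.
That pool ($270,000) is divided at the grandchildren's generation equally among Yara, Osric, Oskar, Callum, Thandi, and Zane: $45,000 each.

Yara receives $45,000.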